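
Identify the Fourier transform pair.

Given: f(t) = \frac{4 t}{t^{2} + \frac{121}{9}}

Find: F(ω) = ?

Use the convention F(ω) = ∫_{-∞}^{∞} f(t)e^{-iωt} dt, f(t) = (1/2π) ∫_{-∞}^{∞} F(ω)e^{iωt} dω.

F(ω) = - 4 i \pi e^{- \frac{11 \left|{\omega}\right|}{3}} \operatorname{sign}{\left(\omega \right)}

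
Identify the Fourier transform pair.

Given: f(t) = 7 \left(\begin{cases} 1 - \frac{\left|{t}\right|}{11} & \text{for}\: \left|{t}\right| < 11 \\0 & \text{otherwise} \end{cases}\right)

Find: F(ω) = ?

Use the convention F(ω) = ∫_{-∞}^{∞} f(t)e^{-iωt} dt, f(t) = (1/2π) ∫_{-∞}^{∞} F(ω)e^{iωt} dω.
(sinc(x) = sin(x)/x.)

F(ω) = 77 \operatorname{sinc}^{2}{\left(\frac{11 \omega}{2} \right)}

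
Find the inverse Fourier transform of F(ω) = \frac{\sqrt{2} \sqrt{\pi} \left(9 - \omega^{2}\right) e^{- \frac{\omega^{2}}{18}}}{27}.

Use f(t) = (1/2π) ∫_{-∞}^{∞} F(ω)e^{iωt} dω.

f(t) = 9 t^{2} e^{- \frac{9 t^{2}}{2}}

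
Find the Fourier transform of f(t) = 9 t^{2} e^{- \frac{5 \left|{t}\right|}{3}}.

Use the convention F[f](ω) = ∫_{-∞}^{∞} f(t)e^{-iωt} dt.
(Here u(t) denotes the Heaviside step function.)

F(ω) = \frac{4860 \left(25 - 27 \omega^{2}\right)}{\left(9 \omega^{2} + 25\right)^{3}}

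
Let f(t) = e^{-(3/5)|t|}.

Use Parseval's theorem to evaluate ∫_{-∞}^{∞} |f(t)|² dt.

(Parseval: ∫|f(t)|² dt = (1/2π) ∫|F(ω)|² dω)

∫|f(t)|² dt = \frac{5}{3}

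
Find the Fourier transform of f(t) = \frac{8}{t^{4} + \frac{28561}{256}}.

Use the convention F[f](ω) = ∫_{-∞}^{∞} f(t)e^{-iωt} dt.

F(ω) = \frac{512 \pi e^{- \frac{13 \sqrt{2} \left|{\omega}\right|}{8}} \sin{\left(\frac{13 \sqrt{2} \left|{\omega}\right|}{8} + \frac{\pi}{4} \right)}}{2197}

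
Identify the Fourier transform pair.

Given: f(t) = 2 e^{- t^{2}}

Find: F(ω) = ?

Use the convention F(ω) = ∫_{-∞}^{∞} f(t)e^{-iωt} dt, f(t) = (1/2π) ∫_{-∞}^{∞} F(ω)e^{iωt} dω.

F(ω) = 2 \sqrt{\pi} e^{- \frac{\omega^{2}}{4}}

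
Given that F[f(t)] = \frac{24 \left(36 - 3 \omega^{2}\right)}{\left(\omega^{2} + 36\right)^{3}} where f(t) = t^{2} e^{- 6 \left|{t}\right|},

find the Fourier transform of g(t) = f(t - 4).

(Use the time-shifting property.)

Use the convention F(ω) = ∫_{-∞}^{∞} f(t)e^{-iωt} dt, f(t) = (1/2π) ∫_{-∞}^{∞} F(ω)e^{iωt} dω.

F[g](ω) = \frac{72 \left(12 - \omega^{2}\right) e^{- 4 i \omega}}{\left(\omega^{2} + 36\right)^{3}}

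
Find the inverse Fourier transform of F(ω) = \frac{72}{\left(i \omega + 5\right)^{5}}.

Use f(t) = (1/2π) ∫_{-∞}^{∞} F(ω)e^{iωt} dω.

f(t) = 3 t^{4} e^{- 5 t} u\left(t\right)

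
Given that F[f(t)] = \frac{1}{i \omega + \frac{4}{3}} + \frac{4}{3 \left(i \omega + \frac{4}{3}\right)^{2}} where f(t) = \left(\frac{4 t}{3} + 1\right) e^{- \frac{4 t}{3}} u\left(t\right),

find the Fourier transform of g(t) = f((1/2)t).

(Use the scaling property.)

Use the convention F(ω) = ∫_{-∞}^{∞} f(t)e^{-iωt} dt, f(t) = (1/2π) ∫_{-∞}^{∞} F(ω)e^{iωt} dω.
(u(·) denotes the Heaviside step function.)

F[g](ω) = \frac{3 \left(- 3 i \omega - 4\right)}{9 \omega^{2} - 12 i \omega - 4}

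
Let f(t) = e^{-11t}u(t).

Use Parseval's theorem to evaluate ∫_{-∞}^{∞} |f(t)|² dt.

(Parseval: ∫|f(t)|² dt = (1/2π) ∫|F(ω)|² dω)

∫|f(t)|² dt = \frac{1}{22}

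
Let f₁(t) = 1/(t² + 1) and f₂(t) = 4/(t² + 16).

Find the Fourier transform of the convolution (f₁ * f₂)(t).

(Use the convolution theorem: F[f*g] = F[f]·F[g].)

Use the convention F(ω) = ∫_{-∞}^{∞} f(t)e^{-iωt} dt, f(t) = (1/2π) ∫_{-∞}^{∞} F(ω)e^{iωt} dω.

F[f₁*f₂](ω) = \pi^{2} e^{- 5 \left|{\omega}\right|}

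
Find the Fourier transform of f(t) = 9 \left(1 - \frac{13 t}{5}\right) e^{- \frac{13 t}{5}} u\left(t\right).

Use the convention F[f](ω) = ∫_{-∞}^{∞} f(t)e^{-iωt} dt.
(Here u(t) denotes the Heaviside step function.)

F(ω) = \frac{225 i \omega}{- 25 \omega^{2} + 130 i \omega + 169}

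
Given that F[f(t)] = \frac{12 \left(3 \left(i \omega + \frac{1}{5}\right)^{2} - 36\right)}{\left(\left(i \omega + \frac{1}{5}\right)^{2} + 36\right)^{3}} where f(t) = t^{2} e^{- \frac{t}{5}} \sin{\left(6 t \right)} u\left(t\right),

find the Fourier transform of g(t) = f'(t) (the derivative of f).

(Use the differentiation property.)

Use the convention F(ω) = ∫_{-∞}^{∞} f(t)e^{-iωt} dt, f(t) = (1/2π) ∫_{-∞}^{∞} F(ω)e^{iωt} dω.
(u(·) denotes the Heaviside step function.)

F[g](ω) = \frac{22500 i \omega \left(\left(5 i \omega + 1\right)^{2} - 300\right)}{\left(\left(5 i \omega + 1\right)^{2} + 900\right)^{3}}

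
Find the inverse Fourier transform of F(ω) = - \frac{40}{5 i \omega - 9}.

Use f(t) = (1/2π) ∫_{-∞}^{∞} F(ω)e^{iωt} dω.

f(t) = 8 e^{\frac{9 t}{5}} u\left(- t\right)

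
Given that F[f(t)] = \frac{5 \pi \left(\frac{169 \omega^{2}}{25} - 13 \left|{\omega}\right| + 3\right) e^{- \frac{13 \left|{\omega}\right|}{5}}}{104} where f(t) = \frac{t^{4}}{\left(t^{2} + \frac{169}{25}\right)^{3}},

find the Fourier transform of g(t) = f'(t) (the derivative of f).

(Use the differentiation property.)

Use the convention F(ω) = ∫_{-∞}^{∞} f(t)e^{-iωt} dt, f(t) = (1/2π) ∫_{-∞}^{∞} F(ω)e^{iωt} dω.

F[g](ω) = \frac{i \pi \omega \left(169 \omega^{2} - 325 \left|{\omega}\right| + 75\right) e^{- \frac{13 \left|{\omega}\right|}{5}}}{520}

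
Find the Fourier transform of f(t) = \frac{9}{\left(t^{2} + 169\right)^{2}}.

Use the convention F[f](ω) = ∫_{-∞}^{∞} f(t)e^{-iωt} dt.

F(ω) = \frac{9 \pi \left(13 \left|{\omega}\right| + 1\right) e^{- 13 \left|{\omega}\right|}}{4394}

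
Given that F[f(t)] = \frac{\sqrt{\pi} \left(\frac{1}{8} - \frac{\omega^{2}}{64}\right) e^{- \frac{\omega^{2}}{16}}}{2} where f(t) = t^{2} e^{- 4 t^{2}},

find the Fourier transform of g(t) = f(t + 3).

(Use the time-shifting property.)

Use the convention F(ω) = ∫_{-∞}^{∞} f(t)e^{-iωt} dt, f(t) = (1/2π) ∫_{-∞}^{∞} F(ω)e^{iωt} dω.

F[g](ω) = \frac{\sqrt{\pi} \left(8 - \omega^{2}\right) e^{\frac{\omega \left(- \omega + 48 i\right)}{16}}}{128}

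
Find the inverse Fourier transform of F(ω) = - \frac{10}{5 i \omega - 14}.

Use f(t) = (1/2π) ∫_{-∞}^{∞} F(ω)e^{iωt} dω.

f(t) = 2 e^{\frac{14 t}{5}} u\left(- t\right)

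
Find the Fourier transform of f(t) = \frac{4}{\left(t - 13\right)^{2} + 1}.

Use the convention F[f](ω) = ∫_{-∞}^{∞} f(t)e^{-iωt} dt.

F(ω) = 4 \pi e^{- 13 i \omega - \left|{\omega}\right|}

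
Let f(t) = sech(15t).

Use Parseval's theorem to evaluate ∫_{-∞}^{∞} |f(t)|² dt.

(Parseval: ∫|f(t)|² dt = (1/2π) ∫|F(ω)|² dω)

∫|f(t)|² dt = \frac{2}{15}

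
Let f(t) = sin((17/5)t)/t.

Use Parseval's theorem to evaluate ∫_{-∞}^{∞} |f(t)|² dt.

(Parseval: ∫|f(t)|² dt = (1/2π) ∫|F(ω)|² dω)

∫|f(t)|² dt = \frac{17 \pi}{5}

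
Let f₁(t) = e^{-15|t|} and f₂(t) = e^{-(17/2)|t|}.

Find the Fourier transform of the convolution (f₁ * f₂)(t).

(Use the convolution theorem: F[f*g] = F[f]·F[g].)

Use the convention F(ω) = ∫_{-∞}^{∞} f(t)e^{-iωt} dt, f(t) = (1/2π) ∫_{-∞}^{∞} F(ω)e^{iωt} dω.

F[f₁*f₂](ω) = \frac{2040}{\left(\omega^{2} + 225\right) \left(4 \omega^{2} + 289\right)}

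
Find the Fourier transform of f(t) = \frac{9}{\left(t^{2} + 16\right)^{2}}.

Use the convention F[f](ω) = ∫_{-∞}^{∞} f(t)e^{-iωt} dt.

F(ω) = \frac{9 \pi \left(4 \left|{\omega}\right| + 1\right) e^{- 4 \left|{\omega}\right|}}{128}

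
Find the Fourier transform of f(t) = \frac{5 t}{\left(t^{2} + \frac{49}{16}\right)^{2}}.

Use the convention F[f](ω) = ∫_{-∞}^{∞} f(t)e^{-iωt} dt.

F(ω) = - \frac{10 i \pi \omega e^{- \frac{7 \left|{\omega}\right|}{4}}}{7}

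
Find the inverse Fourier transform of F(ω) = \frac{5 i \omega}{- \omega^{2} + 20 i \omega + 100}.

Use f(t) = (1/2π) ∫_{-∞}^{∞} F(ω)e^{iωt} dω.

f(t) = 5 \left(1 - 10 t\right) e^{- 10 t} u\left(t\right)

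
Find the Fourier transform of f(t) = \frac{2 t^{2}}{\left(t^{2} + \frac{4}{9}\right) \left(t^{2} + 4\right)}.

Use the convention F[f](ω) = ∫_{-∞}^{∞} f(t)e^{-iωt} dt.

F(ω) = \frac{9 \pi e^{- 2 \left|{\omega}\right|}}{8} - \frac{3 \pi e^{- \frac{2 \left|{\omega}\right|}{3}}}{8}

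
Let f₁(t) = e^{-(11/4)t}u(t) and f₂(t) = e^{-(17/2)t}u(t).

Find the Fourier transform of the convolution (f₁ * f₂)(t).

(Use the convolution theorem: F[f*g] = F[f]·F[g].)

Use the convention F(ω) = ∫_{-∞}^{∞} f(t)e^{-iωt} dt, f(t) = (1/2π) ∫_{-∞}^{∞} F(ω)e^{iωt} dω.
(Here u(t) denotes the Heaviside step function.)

F[f₁*f₂](ω) = \frac{8}{- 8 \omega^{2} + 90 i \omega + 187}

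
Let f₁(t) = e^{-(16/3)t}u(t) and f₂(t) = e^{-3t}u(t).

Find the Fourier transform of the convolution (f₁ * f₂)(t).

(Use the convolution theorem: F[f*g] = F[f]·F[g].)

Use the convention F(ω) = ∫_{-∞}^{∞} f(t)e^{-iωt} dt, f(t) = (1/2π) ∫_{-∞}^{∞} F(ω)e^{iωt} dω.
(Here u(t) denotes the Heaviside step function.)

F[f₁*f₂](ω) = \frac{3}{\left(i \omega + 3\right) \left(3 i \omega + 16\right)}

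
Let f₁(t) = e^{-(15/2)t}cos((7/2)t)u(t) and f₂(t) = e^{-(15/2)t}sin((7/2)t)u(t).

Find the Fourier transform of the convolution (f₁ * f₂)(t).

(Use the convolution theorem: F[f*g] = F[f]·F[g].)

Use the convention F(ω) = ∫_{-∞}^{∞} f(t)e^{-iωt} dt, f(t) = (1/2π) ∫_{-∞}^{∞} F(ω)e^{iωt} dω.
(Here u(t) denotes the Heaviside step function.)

F[f₁*f₂](ω) = \frac{28 \left(2 i \omega + 15\right)}{\left(\left(2 i \omega + 15\right)^{2} + 49\right)^{2}}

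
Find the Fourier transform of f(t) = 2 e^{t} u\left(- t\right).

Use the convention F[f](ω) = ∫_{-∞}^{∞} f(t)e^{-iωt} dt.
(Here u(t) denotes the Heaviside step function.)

F(ω) = \frac{2 i}{\omega + i}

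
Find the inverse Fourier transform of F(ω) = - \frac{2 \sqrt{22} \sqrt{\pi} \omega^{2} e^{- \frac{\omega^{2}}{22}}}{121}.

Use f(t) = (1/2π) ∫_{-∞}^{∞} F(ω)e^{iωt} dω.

f(t) = \left(22 t^{2} - 2\right) e^{- \frac{11 t^{2}}{2}}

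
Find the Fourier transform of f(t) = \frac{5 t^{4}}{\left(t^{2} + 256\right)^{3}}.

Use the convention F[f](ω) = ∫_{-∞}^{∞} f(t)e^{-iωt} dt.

F(ω) = \frac{5 \pi \left(256 \omega^{2} - 80 \left|{\omega}\right| + 3\right) e^{- 16 \left|{\omega}\right|}}{128}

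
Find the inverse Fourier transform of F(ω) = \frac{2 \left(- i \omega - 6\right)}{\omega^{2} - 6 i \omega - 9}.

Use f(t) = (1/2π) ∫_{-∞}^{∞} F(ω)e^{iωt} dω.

f(t) = 2 \left(3 t + 1\right) e^{- 3 t} u\left(t\right)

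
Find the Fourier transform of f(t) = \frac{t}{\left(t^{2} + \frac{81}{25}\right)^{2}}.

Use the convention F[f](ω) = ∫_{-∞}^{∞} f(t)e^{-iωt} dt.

F(ω) = - \frac{5 i \pi \omega e^{- \frac{9 \left|{\omega}\right|}{5}}}{18}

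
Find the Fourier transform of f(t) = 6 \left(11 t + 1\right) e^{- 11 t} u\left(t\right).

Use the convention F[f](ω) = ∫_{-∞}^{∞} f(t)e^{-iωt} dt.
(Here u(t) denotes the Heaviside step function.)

F(ω) = \frac{6 \left(- i \omega - 22\right)}{\omega^{2} - 22 i \omega - 121}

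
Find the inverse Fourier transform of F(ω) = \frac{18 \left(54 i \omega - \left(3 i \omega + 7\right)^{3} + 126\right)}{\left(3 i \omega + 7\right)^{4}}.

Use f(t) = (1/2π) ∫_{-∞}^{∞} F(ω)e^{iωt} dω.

f(t) = 6 \left(t^{2} - 1\right) e^{- \frac{7 t}{3}} u\left(t\right)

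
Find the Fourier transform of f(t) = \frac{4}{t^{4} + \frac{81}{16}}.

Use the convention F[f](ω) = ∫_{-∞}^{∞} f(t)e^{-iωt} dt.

F(ω) = \frac{32 \pi e^{- \frac{3 \sqrt{2} \left|{\omega}\right|}{4}} \sin{\left(\frac{3 \sqrt{2} \left|{\omega}\right|}{4} + \frac{\pi}{4} \right)}}{27}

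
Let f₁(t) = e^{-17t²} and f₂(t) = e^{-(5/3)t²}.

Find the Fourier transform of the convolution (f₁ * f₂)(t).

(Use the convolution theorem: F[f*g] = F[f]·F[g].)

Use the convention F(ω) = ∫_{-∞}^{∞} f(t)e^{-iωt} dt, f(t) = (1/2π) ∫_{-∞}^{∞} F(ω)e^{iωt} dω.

F[f₁*f₂](ω) = \frac{\sqrt{255} \pi e^{- \frac{14 \omega^{2}}{85}}}{85}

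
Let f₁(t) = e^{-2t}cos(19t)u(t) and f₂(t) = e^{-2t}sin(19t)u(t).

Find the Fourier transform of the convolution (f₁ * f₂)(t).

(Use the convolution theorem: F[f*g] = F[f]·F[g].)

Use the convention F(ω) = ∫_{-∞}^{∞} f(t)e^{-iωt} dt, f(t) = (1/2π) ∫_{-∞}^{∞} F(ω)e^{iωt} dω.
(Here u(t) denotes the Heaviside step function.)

F[f₁*f₂](ω) = \frac{19 \left(i \omega + 2\right)}{\left(\left(i \omega + 2\right)^{2} + 361\right)^{2}}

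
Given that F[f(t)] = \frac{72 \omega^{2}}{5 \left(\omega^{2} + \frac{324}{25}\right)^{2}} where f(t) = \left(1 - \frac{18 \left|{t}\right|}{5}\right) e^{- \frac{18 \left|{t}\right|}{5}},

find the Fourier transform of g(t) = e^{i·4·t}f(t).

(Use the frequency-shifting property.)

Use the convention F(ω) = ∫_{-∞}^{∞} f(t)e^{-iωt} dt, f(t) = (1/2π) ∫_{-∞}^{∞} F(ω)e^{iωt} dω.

F[g](ω) = \frac{9000 \left(\omega - 4\right)^{2}}{\left(25 \left(\omega - 4\right)^{2} + 324\right)^{2}}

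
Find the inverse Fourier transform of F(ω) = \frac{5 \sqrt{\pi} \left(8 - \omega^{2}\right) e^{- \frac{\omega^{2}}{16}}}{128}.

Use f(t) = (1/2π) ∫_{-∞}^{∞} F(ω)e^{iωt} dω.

f(t) = 5 t^{2} e^{- 4 t^{2}}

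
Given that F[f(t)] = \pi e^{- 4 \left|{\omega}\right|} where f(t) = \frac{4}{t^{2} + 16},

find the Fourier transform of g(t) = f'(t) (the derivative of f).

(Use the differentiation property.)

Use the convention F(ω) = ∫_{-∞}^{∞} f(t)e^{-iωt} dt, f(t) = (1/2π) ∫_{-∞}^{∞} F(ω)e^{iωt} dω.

F[g](ω) = i \pi \omega e^{- 4 \left|{\omega}\right|}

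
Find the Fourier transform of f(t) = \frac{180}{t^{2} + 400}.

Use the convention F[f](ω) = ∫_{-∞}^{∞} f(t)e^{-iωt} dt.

F(ω) = 9 \pi e^{- 20 \left|{\omega}\right|}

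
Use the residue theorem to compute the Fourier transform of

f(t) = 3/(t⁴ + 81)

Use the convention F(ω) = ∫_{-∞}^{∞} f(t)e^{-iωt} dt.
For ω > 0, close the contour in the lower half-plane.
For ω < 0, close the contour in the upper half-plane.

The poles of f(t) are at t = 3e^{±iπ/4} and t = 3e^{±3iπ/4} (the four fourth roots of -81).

Let g(z) = f(z)e^{-iωz}; for large |z| the factor e^{-iωz} decays in the lower half-plane when ω > 0 and in the upper half-plane when ω < 0.

Case ω > 0 (lower half-plane, clockwise contour ⇒ F(ω) = -2πi·ΣRes):
  Res_{z = - \frac{3 \sqrt{2}}{2} - \frac{3 \sqrt{2} i}{2}} g(z) = \frac{\sqrt{2} i \left(1 - i\right) e^{\frac{3 \sqrt{2} \omega \left(-1 + i\right)}{2}}}{72}
  Res_{z = \frac{3 \sqrt{2}}{2} - \frac{3 \sqrt{2} i}{2}} g(z) = \frac{\sqrt{2} i \left(1 + i\right) e^{- \frac{3 \sqrt{2} \omega \left(1 + i\right)}{2}}}{72}
  F(ω) = -2πi·ΣRes = \frac{\sqrt{2} \pi \left(1 - i\right) \left(e^{3 \sqrt{2} i \omega} + i\right) e^{- \frac{3 \sqrt{2} \omega \left(1 + i\right)}{2}}}{36} = \frac{\pi e^{- \frac{3 \sqrt{2} \omega}{2}} \sin{\left(\frac{3 \sqrt{2} \omega}{2} + \frac{\pi}{4} \right)}}{9}

Case ω < 0 (upper half-plane, counterclockwise contour ⇒ F(ω) = +2πi·ΣRes):
  Res_{z = \frac{3 \sqrt{2}}{2} + \frac{3 \sqrt{2} i}{2}} g(z) = \frac{\sqrt{2} i \left(-1 + i\right) e^{\frac{3 \sqrt{2} \omega \left(1 - i\right)}{2}}}{72}
  Res_{z = - \frac{3 \sqrt{2}}{2} + \frac{3 \sqrt{2} i}{2}} g(z) = \frac{\sqrt{2} \left(1 - i\right) e^{\frac{3 \sqrt{2} \omega \left(1 + i\right)}{2}}}{72}
  F(ω) = 2πi·ΣRes = - \frac{\sqrt{2} i \pi \left(i \left(1 - i\right) e^{\frac{3 \sqrt{2} \omega \left(1 - i\right)}{2}} - \left(1 - i\right) e^{\frac{3 \sqrt{2} \omega \left(1 + i\right)}{2}}\right)}{36} = \frac{\pi e^{\frac{3 \sqrt{2} \omega}{2}} \cos{\left(\frac{3 \sqrt{2} \omega}{2} + \frac{\pi}{4} \right)}}{9}

Both cases combine into a single formula in |ω|:

F(ω) = \frac{\pi e^{- \frac{3 \sqrt{2} \left|{\omega}\right|}{2}} \sin{\left(\frac{3 \sqrt{2} \left|{\omega}\right|}{2} + \frac{\pi}{4} \right)}}{9}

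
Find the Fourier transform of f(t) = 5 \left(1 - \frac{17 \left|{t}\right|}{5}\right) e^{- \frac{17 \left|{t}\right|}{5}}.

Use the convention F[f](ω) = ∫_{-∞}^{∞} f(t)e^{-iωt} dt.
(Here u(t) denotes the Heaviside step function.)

F(ω) = \frac{42500 \omega^{2}}{\left(25 \omega^{2} + 289\right)^{2}}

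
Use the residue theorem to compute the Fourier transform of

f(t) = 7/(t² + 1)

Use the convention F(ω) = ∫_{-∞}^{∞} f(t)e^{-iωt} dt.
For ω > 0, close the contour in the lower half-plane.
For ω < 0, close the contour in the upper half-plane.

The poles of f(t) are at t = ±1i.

Let g(z) = f(z)e^{-iωz}; for large |z| the factor e^{-iωz} decays in the lower half-plane when ω > 0 and in the upper half-plane when ω < 0.

Case ω > 0 (lower half-plane, clockwise contour ⇒ F(ω) = -2πi·ΣRes):
  Res_{z = - i} g(z) = \frac{7 i e^{- \omega}}{2}
  F(ω) = -2πi·ΣRes = 7 \pi e^{- \omega}

Case ω < 0 (upper half-plane, counterclockwise contour ⇒ F(ω) = +2πi·ΣRes):
  Res_{z = i} g(z) = - \frac{7 i e^{\omega}}{2}
  F(ω) = 2πi·ΣRes = 7 \pi e^{\omega}

Both cases combine into a single formula in |ω|:

F(ω) = 7 \pi e^{- \left|{\omega}\right|}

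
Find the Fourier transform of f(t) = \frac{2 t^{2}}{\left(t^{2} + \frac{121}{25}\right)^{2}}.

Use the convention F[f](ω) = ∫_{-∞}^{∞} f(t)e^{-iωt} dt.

F(ω) = \frac{\pi \left(5 - 11 \left|{\omega}\right|\right) e^{- \frac{11 \left|{\omega}\right|}{5}}}{11}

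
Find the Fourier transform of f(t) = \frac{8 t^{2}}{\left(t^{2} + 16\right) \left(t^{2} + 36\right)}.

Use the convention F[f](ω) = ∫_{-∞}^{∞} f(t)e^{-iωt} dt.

F(ω) = \frac{4 \pi \left(3 - 2 e^{2 \left|{\omega}\right|}\right) e^{- 6 \left|{\omega}\right|}}{5}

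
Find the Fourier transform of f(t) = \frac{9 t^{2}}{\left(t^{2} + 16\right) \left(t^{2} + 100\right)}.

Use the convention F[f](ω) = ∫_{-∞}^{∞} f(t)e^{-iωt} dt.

F(ω) = \frac{3 \pi \left(5 - 2 e^{6 \left|{\omega}\right|}\right) e^{- 10 \left|{\omega}\right|}}{14}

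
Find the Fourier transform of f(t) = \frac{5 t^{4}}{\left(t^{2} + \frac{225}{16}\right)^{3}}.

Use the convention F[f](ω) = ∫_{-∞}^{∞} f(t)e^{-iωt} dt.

F(ω) = \frac{\pi \left(75 \omega^{2} - 100 \left|{\omega}\right| + 16\right) e^{- \frac{15 \left|{\omega}\right|}{4}}}{32}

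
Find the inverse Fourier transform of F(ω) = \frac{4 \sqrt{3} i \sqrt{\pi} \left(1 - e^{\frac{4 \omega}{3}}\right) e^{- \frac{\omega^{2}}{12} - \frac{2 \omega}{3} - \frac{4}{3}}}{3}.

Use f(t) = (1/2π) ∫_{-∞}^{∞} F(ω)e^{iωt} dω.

f(t) = 8 e^{- 3 t^{2}} \sin{\left(4 t \right)}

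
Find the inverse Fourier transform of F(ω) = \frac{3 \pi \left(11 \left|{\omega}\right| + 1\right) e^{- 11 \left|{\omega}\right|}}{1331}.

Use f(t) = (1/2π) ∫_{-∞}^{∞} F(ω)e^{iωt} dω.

f(t) = \frac{6}{\left(t^{2} + 121\right)^{2}}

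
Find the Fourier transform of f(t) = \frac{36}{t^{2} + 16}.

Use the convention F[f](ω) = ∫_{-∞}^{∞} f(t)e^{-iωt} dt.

F(ω) = 9 \pi e^{- 4 \left|{\omega}\right|}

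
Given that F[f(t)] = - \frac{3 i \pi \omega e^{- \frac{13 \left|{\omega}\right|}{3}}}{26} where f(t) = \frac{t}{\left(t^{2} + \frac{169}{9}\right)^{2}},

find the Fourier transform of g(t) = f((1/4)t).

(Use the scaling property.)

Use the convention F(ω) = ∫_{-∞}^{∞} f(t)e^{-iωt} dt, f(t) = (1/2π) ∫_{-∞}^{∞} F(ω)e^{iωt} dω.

F[g](ω) = - \frac{24 i \pi \omega e^{- \frac{52 \left|{\omega}\right|}{3}}}{13}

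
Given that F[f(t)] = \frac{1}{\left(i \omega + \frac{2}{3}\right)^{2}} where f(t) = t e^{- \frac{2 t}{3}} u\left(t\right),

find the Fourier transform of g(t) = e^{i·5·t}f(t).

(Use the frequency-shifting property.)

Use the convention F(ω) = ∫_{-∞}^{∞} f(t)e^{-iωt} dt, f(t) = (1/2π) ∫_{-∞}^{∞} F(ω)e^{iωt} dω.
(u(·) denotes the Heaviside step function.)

F[g](ω) = \frac{9}{\left(3 i \left(\omega - 5\right) + 2\right)^{2}}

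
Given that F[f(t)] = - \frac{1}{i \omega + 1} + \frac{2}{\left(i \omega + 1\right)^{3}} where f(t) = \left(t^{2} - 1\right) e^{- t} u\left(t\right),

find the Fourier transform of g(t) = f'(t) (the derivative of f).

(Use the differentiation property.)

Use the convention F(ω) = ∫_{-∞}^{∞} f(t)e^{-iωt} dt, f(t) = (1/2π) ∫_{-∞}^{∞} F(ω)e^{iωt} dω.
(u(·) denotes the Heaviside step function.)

F[g](ω) = \frac{i \omega \left(2 i \omega - \left(i \omega + 1\right)^{3} + 2\right)}{\left(i \omega + 1\right)^{4}}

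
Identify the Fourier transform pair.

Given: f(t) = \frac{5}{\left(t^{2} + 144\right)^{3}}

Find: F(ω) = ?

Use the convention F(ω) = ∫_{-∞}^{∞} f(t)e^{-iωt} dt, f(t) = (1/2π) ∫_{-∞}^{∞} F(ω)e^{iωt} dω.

F(ω) = \frac{5 \pi \left(48 \omega^{2} + 12 \left|{\omega}\right| + 1\right) e^{- 12 \left|{\omega}\right|}}{663552}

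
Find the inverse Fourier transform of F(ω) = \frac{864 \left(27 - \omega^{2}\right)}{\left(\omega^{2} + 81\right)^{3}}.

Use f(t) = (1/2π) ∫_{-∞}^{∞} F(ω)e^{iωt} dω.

f(t) = 8 t^{2} e^{- 9 \left|{t}\right|}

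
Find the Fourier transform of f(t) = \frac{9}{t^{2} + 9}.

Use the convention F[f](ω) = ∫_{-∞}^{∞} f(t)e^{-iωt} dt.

F(ω) = 3 \pi e^{- 3 \left|{\omega}\right|}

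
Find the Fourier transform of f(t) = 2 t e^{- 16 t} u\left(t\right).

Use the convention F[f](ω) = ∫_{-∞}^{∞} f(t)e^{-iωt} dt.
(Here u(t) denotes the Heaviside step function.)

F(ω) = \frac{2}{\left(i \omega + 16\right)^{2}}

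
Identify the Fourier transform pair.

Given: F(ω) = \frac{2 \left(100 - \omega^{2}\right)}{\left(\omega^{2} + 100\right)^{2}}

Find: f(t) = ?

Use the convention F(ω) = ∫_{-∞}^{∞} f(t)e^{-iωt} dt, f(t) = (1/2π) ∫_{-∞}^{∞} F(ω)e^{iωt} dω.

f(t) = e^{- 10 \left|{t}\right|} \left|{t}\right|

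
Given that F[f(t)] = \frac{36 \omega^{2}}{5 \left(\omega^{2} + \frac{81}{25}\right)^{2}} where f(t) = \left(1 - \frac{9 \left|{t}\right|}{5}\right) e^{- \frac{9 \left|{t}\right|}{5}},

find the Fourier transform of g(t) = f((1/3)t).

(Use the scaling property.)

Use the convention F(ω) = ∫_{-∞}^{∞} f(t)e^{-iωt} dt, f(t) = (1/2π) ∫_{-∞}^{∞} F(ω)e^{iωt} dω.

F[g](ω) = \frac{1500 \omega^{2}}{\left(25 \omega^{2} + 9\right)^{2}}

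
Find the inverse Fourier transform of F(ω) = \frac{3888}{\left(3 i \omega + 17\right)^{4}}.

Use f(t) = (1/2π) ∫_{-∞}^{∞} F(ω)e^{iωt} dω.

f(t) = 8 t^{3} e^{- \frac{17 t}{3}} u\left(t\right)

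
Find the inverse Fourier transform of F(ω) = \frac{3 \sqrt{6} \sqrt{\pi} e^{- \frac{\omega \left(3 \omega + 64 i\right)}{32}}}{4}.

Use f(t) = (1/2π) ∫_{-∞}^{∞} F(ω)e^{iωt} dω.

f(t) = 3 e^{- \frac{8 \left(t - 2\right)^{2}}{3}}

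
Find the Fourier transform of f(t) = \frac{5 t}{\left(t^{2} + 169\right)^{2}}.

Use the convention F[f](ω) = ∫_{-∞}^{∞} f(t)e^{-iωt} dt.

F(ω) = - \frac{5 i \pi \omega e^{- 13 \left|{\omega}\right|}}{26}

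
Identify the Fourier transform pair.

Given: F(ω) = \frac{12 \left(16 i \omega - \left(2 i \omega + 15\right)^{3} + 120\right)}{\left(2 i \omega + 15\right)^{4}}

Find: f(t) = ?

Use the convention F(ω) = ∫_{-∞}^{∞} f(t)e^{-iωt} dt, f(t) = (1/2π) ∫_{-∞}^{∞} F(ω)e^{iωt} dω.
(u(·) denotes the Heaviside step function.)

f(t) = 6 \left(t^{2} - 1\right) e^{- \frac{15 t}{2}} u\left(t\right)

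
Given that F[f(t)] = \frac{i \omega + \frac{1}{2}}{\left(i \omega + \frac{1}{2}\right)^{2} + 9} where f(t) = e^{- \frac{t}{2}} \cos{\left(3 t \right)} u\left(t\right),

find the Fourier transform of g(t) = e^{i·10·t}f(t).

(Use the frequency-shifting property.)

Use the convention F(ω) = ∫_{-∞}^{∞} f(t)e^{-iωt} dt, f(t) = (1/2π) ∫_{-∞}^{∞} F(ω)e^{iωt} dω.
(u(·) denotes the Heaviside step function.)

F[g](ω) = \frac{2 \left(2 i \left(\omega - 10\right) + 1\right)}{\left(2 i \left(\omega - 10\right) + 1\right)^{2} + 36}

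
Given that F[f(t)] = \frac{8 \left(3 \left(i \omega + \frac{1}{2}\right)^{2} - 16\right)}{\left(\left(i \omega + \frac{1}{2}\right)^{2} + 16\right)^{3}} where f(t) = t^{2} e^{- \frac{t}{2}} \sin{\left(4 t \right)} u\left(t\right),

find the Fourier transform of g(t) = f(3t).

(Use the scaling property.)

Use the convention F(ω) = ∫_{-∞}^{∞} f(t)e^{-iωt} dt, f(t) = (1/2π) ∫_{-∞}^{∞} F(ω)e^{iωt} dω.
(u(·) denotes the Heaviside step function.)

F[g](ω) = \frac{10368 \left(\left(2 i \omega + 3\right)^{2} - 192\right)}{\left(\left(2 i \omega + 3\right)^{2} + 576\right)^{3}}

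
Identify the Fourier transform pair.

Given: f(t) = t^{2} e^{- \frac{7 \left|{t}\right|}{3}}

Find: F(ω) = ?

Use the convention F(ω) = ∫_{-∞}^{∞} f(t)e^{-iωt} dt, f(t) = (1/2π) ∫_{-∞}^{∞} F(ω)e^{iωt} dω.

F(ω) = \frac{756 \left(49 - 27 \omega^{2}\right)}{\left(9 \omega^{2} + 49\right)^{3}}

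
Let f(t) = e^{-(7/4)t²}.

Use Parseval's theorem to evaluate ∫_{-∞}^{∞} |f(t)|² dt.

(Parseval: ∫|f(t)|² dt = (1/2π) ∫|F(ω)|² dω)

∫|f(t)|² dt = \frac{\sqrt{14} \sqrt{\pi}}{7}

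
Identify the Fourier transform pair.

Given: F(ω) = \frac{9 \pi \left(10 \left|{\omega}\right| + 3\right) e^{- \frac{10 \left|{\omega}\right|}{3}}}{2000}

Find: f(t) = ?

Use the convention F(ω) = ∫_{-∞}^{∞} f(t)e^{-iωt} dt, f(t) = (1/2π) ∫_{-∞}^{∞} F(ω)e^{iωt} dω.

f(t) = \frac{1}{\left(t^{2} + \frac{100}{9}\right)^{2}}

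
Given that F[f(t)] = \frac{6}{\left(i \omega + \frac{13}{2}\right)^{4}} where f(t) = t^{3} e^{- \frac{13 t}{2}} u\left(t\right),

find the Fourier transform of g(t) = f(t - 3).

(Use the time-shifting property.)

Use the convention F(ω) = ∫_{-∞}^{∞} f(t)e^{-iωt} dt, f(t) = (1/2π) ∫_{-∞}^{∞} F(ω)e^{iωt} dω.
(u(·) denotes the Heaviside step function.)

F[g](ω) = \frac{96 e^{- 3 i \omega}}{\left(2 i \omega + 13\right)^{4}}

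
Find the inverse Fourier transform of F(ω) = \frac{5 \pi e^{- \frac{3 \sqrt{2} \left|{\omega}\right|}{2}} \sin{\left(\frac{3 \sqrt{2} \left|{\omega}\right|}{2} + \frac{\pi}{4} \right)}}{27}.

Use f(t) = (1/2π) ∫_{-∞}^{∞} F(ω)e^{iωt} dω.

f(t) = \frac{5}{t^{4} + 81}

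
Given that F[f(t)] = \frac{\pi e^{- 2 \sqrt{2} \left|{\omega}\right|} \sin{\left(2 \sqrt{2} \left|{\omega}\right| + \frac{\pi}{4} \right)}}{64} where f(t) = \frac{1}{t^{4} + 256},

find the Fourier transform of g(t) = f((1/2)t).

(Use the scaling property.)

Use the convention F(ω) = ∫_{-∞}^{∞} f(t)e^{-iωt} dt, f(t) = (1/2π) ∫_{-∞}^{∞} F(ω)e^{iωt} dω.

F[g](ω) = \frac{\pi e^{- 4 \sqrt{2} \left|{\omega}\right|} \sin{\left(4 \sqrt{2} \left|{\omega}\right| + \frac{\pi}{4} \right)}}{32}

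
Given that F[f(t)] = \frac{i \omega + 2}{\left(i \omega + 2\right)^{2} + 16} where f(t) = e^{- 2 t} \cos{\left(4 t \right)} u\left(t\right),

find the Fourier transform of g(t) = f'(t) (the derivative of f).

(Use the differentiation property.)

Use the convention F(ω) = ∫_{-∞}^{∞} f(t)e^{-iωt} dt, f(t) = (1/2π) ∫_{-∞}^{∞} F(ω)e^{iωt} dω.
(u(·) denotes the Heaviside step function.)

F[g](ω) = \frac{i \omega \left(i \omega + 2\right)}{\left(i \omega + 2\right)^{2} + 16}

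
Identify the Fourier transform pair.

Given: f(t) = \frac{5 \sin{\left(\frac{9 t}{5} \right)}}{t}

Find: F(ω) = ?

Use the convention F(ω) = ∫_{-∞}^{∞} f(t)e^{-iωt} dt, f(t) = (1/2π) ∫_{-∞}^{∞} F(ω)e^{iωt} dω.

F(ω) = \begin{cases} 5 \pi & \text{for}\: \omega > - \frac{9}{5} \wedge \omega < \frac{9}{5} \\0 & \text{otherwise} \end{cases}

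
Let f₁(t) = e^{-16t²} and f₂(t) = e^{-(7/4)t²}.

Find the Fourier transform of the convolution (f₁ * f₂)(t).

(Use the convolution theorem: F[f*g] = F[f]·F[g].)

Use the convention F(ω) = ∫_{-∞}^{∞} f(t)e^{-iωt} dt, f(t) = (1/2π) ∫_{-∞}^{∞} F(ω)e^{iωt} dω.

F[f₁*f₂](ω) = \frac{\sqrt{7} \pi e^{- \frac{71 \omega^{2}}{448}}}{14}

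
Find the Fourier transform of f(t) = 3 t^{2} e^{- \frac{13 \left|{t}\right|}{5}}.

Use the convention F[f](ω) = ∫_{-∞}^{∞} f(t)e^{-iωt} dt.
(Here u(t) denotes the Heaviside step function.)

F(ω) = \frac{19500 \left(169 - 75 \omega^{2}\right)}{\left(25 \omega^{2} + 169\right)^{3}}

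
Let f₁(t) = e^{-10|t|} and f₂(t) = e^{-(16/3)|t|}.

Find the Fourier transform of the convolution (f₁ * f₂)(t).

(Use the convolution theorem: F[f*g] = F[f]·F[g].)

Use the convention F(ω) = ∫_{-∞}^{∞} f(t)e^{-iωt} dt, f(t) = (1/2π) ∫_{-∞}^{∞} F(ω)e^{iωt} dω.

F[f₁*f₂](ω) = \frac{1920}{\left(\omega^{2} + 100\right) \left(9 \omega^{2} + 256\right)}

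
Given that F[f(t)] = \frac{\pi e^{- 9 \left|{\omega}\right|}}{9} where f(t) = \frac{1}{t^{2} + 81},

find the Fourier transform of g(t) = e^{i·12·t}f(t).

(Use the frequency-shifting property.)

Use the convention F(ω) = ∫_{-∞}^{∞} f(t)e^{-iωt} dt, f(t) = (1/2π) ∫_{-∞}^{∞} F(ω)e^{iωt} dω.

F[g](ω) = \frac{\pi e^{- 9 \left|{\omega - 12}\right|}}{9}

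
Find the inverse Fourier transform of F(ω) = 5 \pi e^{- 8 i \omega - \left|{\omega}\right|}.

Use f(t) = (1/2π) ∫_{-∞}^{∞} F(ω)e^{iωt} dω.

f(t) = \frac{5}{\left(t - 8\right)^{2} + 1}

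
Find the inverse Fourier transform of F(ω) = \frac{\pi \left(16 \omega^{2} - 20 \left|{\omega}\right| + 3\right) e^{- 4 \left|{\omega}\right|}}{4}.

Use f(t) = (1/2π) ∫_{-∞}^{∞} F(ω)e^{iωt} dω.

f(t) = \frac{8 t^{4}}{\left(t^{2} + 16\right)^{3}}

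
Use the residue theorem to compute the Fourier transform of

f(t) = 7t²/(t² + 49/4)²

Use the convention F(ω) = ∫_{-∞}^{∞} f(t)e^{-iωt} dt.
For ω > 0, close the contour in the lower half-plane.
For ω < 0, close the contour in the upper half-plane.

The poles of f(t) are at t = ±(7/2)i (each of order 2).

Let g(z) = f(z)e^{-iωz}; for large |z| the factor e^{-iωz} decays in the lower half-plane when ω > 0 and in the upper half-plane when ω < 0.

Case ω > 0 (lower half-plane, clockwise contour ⇒ F(ω) = -2πi·ΣRes):
  Res_{z = - \frac{7 i}{2}} g(z) = \frac{i \left(2 - 7 \omega\right) e^{- \frac{7 \omega}{2}}}{4} (pole of order 2)
  F(ω) = -2πi·ΣRes = \frac{\pi \left(2 - 7 \omega\right) e^{- \frac{7 \omega}{2}}}{2}

Case ω < 0 (upper half-plane, counterclockwise contour ⇒ F(ω) = +2πi·ΣRes):
  Res_{z = \frac{7 i}{2}} g(z) = \frac{i \left(- 7 \omega - 2\right) e^{\frac{7 \omega}{2}}}{4} (pole of order 2)
  F(ω) = 2πi·ΣRes = \frac{\pi \left(7 \omega + 2\right) e^{\frac{7 \omega}{2}}}{2}

Both cases combine into a single formula in |ω|:

F(ω) = \frac{\pi \left(2 - 7 \left|{\omega}\right|\right) e^{- \frac{7 \left|{\omega}\right|}{2}}}{2}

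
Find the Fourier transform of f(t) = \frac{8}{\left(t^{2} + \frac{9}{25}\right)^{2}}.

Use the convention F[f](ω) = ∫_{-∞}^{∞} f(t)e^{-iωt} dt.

F(ω) = \frac{100 \pi \left(3 \left|{\omega}\right| + 5\right) e^{- \frac{3 \left|{\omega}\right|}{5}}}{27}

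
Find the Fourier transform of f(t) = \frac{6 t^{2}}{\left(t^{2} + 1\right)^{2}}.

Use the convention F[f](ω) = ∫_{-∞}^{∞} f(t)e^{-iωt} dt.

F(ω) = 3 \pi \left(1 - \left|{\omega}\right|\right) e^{- \left|{\omega}\right|}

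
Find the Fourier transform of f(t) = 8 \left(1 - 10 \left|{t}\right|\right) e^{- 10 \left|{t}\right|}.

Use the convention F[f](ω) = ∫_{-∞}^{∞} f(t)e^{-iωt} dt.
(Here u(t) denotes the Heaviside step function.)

F(ω) = \frac{320 \omega^{2}}{\left(\omega^{2} + 100\right)^{2}}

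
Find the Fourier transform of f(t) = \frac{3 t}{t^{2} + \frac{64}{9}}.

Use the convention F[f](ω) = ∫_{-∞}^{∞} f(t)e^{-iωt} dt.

F(ω) = - 3 i \pi e^{- \frac{8 \left|{\omega}\right|}{3}} \operatorname{sign}{\left(\omega \right)}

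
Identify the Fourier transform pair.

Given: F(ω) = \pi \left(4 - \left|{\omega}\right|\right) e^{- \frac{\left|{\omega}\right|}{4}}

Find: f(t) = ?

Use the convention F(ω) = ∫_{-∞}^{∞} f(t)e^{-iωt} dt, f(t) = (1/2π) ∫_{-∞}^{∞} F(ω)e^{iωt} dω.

f(t) = \frac{2 t^{2}}{\left(t^{2} + \frac{1}{16}\right)^{2}}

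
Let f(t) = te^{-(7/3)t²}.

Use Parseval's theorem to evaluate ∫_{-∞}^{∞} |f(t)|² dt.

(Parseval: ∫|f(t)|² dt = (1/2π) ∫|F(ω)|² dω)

∫|f(t)|² dt = \frac{3 \sqrt{42} \sqrt{\pi}}{392}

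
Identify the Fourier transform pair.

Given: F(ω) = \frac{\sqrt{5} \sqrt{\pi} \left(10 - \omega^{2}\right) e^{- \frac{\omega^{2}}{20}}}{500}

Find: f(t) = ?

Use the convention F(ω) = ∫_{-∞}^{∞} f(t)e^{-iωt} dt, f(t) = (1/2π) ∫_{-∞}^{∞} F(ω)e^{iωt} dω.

f(t) = t^{2} e^{- 5 t^{2}}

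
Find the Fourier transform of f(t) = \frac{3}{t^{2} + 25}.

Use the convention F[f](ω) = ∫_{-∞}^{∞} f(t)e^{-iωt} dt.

F(ω) = \frac{3 \pi e^{- 5 \left|{\omega}\right|}}{5}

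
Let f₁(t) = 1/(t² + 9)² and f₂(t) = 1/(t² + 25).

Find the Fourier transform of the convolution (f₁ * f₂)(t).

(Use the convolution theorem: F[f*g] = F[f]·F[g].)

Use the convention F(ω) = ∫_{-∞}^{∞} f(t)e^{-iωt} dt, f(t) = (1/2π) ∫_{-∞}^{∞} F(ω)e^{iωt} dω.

F[f₁*f₂](ω) = \frac{\pi^{2} \left(3 \left|{\omega}\right| + 1\right) e^{- 8 \left|{\omega}\right|}}{270}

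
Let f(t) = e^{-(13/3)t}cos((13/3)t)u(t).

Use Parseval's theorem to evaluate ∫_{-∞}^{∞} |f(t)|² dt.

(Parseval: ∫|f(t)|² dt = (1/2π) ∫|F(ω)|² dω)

∫|f(t)|² dt = \frac{9}{104}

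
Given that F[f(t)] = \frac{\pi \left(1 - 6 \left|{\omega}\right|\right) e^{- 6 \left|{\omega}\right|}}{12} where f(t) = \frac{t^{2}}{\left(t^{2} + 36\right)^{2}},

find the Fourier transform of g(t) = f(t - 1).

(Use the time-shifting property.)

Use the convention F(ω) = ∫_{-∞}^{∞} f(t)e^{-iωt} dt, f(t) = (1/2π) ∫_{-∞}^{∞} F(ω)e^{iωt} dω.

F[g](ω) = \frac{\pi \left(1 - 6 \left|{\omega}\right|\right) e^{- i \omega - 6 \left|{\omega}\right|}}{12}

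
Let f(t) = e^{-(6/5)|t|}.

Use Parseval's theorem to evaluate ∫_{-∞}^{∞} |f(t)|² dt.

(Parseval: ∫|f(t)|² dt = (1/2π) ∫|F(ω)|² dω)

∫|f(t)|² dt = \frac{5}{6}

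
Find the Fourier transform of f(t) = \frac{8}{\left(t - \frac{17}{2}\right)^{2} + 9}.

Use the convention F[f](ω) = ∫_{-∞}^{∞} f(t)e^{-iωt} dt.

F(ω) = \frac{8 \pi e^{- \frac{17 i \omega}{2} - 3 \left|{\omega}\right|}}{3}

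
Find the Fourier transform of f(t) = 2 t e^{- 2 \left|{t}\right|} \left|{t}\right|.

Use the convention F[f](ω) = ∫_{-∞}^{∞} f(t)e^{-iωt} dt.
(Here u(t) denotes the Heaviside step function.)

F(ω) = \frac{8 i \omega \left(\omega^{2} - 12\right)}{\left(\omega^{2} + 4\right)^{3}}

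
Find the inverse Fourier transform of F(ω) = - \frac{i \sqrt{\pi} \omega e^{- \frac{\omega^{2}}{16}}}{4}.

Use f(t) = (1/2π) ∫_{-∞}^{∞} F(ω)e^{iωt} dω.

f(t) = 4 t e^{- 4 t^{2}}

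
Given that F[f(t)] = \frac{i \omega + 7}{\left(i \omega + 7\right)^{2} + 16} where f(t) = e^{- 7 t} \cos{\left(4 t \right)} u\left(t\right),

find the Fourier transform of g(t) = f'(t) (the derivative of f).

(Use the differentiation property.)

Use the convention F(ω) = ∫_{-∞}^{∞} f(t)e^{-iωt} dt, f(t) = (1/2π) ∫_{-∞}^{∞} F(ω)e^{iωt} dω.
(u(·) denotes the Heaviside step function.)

F[g](ω) = \frac{i \omega \left(i \omega + 7\right)}{\left(i \omega + 7\right)^{2} + 16}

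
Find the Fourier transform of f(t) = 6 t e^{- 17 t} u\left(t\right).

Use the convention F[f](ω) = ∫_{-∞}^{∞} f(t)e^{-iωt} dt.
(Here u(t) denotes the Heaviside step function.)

F(ω) = \frac{6}{\left(i \omega + 17\right)^{2}}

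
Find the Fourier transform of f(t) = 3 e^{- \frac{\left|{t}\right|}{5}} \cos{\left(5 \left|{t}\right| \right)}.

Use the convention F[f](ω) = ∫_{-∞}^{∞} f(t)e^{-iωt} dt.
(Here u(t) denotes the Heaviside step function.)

F(ω) = \frac{30 \left(25 \omega^{2} + 626\right)}{625 \omega^{4} - 31200 \omega^{2} + 391876}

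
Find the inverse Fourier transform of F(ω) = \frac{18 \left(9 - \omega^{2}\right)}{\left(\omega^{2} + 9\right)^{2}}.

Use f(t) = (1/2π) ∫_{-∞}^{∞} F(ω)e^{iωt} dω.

f(t) = 9 e^{- 3 \left|{t}\right|} \left|{t}\right|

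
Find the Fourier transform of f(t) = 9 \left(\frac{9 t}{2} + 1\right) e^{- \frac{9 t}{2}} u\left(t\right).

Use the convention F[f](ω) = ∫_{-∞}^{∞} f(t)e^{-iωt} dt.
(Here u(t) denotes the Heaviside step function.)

F(ω) = \frac{36 \left(- i \omega - 9\right)}{4 \omega^{2} - 36 i \omega - 81}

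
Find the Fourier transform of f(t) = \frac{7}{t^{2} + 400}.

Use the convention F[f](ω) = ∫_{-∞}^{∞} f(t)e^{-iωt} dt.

F(ω) = \frac{7 \pi e^{- 20 \left|{\omega}\right|}}{20}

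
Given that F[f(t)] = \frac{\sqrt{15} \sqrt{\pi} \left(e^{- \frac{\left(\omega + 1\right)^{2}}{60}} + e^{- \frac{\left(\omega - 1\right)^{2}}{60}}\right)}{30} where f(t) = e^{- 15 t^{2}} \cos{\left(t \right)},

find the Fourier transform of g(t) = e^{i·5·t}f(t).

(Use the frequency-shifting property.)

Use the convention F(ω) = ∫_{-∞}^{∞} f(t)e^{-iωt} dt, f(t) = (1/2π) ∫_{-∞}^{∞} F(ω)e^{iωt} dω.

F[g](ω) = \frac{\sqrt{15} \sqrt{\pi} e^{- \frac{\left(\omega - 4\right)^{2}}{60}}}{30} + \frac{\sqrt{15} \sqrt{\pi} e^{- \frac{\left(\omega - 6\right)^{2}}{60}}}{30}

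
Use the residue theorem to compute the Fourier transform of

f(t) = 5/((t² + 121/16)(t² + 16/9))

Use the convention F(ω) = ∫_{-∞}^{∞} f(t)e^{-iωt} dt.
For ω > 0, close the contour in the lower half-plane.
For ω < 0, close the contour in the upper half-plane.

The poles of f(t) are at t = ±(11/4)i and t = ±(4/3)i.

Let g(z) = f(z)e^{-iωz}; for large |z| the factor e^{-iωz} decays in the lower half-plane when ω > 0 and in the upper half-plane when ω < 0.

Case ω > 0 (lower half-plane, clockwise contour ⇒ F(ω) = -2πi·ΣRes):
  Res_{z = - \frac{11 i}{4}} g(z) = - \frac{1440 i e^{- \frac{11 \omega}{4}}}{9163}
  Res_{z = - \frac{4 i}{3}} g(z) = \frac{270 i e^{- \frac{4 \omega}{3}}}{833}
  F(ω) = -2πi·ΣRes = \frac{540 \pi e^{- \frac{4 \omega}{3}}}{833} - \frac{2880 \pi e^{- \frac{11 \omega}{4}}}{9163}

Case ω < 0 (upper half-plane, counterclockwise contour ⇒ F(ω) = +2πi·ΣRes):
  Res_{z = \frac{11 i}{4}} g(z) = \frac{1440 i e^{\frac{11 \omega}{4}}}{9163}
  Res_{z = \frac{4 i}{3}} g(z) = - \frac{270 i e^{\frac{4 \omega}{3}}}{833}
  F(ω) = 2πi·ΣRes = \frac{180 \pi \left(- 16 e^{\frac{11 \omega}{4}} + 33 e^{\frac{4 \omega}{3}}\right)}{9163}

Both cases combine into a single formula in |ω|:

F(ω) = \frac{540 \pi e^{- \frac{4 \left|{\omega}\right|}{3}}}{833} - \frac{2880 \pi e^{- \frac{11 \left|{\omega}\right|}{4}}}{9163}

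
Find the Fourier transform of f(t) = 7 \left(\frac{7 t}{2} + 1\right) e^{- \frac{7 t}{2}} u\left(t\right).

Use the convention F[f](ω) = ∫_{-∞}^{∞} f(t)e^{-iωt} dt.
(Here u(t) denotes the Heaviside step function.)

F(ω) = \frac{28 \left(- i \omega - 7\right)}{4 \omega^{2} - 28 i \omega - 49}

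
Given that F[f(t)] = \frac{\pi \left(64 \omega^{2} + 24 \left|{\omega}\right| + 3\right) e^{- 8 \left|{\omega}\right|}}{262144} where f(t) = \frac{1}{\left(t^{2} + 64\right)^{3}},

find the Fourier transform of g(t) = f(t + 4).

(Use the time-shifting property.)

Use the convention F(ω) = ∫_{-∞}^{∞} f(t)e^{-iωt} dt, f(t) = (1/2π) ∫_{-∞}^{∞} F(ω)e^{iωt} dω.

F[g](ω) = \frac{\pi \left(64 \omega^{2} + 24 \left|{\omega}\right| + 3\right) e^{4 i \omega - 8 \left|{\omega}\right|}}{262144}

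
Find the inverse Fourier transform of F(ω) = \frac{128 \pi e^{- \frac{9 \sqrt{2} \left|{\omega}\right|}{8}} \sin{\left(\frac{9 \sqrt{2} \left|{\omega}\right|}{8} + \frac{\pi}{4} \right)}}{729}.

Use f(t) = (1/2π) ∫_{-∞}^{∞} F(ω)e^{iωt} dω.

f(t) = \frac{2}{t^{4} + \frac{6561}{256}}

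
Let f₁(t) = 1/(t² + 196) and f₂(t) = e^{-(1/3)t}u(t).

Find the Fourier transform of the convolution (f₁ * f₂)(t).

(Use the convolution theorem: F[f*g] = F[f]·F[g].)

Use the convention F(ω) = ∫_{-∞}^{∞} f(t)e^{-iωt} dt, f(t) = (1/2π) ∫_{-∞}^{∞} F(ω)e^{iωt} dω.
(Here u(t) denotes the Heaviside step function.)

F[f₁*f₂](ω) = \frac{3 \pi e^{- 14 \left|{\omega}\right|}}{14 \left(3 i \omega + 1\right)}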